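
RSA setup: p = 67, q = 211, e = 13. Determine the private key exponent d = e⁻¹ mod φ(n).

φ(n) = (p−1)(q−1) = 66·210 = 13860.
Need d with 13·d ≡ 1 (mod 13860). Apply the extended Euclidean algorithm:
13860 = 1066*13 + 2
13 = 6*2 + 1
2 = 2*1 + 0
Back-substitute:
1 = 13 − 6·2
1 = −6·13860 + 6397·13
So 13·6397 ≡ 1 (mod 13860), hence d = 6397.

6397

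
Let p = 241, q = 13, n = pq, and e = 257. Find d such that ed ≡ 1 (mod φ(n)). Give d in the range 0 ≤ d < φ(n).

1793

φ(n) = (p−1)(q−1) = 240·12 = 2880.
Need d with 257·d ≡ 1 (mod 2880). Apply the extended Euclidean algorithm:
2880 = 11·257 + 53
257 = 4·53 + 45
53 = 1·45 + 8
45 = 5·8 + 5
8 = 1·5 + 3
5 = 1·3 + 2
3 = 1·2 + 1
2 = 2·1 + 0
Back-substitute:
1 = 3 − 2
1 = −5 + 2·3
1 = 2·8 − 3·5
1 = −3·45 + 17·8
1 = 17·53 − 20·45
1 = −20·257 + 97·53
1 = 97·2880 − 1087·257
So 257·(-1087) ≡ 1 (mod 2880), hence d ≡ -1087 ≡ 1793 (mod 2880).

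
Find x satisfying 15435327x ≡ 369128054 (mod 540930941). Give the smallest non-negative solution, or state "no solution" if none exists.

342224027

First find gcd(15435327, 540930941):
540930941 = 35·15435327 + 694496
15435327 = 22·694496 + 156415
694496 = 4·156415 + 68836
156415 = 2·68836 + 18743
68836 = 3·18743 + 12607
18743 = 1·12607 + 6136
12607 = 2·6136 + 335
6136 = 18·335 + 106
335 = 3·106 + 17
106 = 6·17 + 4
17 = 4·4 + 1
4 = 4·1 + 0
gcd = 1, so a unique solution mod 540930941 exists.
Back-substitute for the Bézout coefficients:
1 = 17 − 4·4
1 = −4·106 + 25·17
1 = 25·335 − 79·106
1 = −79·6136 + 1447·335
1 = 1447·12607 − 2973·6136
1 = −2973·18743 + 4420·12607
1 = 4420·68836 − 16233·18743
1 = −16233·156415 + 36886·68836
1 = 36886·694496 − 163777·156415
1 = −163777·15435327 + 3639980·694496
1 = 3639980·540930941 − 127563077·15435327
So 15435327·(-127563077) ≡ 1 (mod 540930941), giving 15435327⁻¹ ≡ 413367864.
x ≡ 15435327⁻¹·369128054 ≡ 413367864·369128054 ≡ 342224027 (mod 540930941).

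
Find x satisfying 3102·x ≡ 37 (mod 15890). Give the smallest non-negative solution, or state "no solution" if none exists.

gcd(3102, 15890):
15890 = 5·3102 + 380
3102 = 8·380 + 62
380 = 6·62 + 8
62 = 7·8 + 6
8 = 1·6 + 2
6 = 3·2 + 0
gcd = 2, but 2 ∤ 37, so the congruence has no solution.

no solution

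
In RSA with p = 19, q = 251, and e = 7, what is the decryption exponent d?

643

φ(n) = (p−1)(q−1) = 18·250 = 4500.
Need d with 7·d ≡ 1 (mod 4500). Apply the extended Euclidean algorithm:
4500 = 642·7 + 6
7 = 1·6 + 1
6 = 6·1 + 0
Back-substitute:
1 = 7 − 6
1 = −4500 + 643·7
So 7·643 ≡ 1 (mod 4500), hence d = 643.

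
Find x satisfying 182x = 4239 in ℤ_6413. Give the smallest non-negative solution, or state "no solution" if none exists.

129

First find gcd(182, 6413):
6413 = 35*182 + 43
182 = 4*43 + 10
43 = 4*10 + 3
10 = 3*3 + 1
3 = 3*1 + 0
gcd = 1, so a unique solution mod 6413 exists.
Back-substitute for the Bézout coefficients:
1 = 10 − 3·3
1 = −3·43 + 13·10
1 = 13·182 − 55·43
1 = −55·6413 + 1938·182
So 182·(1938) ≡ 1 (mod 6413), giving 182⁻¹ ≡ 1938.
x ≡ 182⁻¹·4239 ≡ 1938·4239 ≡ 129 (mod 6413).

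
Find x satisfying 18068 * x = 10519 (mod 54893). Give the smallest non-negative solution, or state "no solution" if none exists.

First find gcd(18068, 54893):
54893 = 3×18068 + 689
18068 = 26×689 + 154
689 = 4×154 + 73
154 = 2×73 + 8
73 = 9×8 + 1
8 = 8×1 + 0
gcd = 1, so a unique solution mod 54893 exists.
Back-substitute for the Bézout coefficients:
1 = 73 − 9·8
1 = −9·154 + 19·73
1 = 19·689 − 85·154
1 = −85·18068 + 2229·689
1 = 2229·54893 − 6772·18068
So 18068·(-6772) ≡ 1 (mod 54893), giving 18068⁻¹ ≡ 48121.
x ≡ 18068⁻¹·10519 ≡ 48121·10519 ≡ 16446 (mod 54893).

16446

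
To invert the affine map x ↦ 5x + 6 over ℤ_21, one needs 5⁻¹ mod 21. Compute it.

Run Euclid on (21, 5):
21 = 4×5 + 1
5 = 5×1 + 0
Since gcd(5, 21) = 1, back-substitute to write 1 as a combination:
1 = 21 − 4·5
Thus 5·(-4) ≡ 1 (mod 21); reducing, -4 mod 21 = 17.

17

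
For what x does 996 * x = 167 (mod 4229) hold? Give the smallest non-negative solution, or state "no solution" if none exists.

1499

First find gcd(996, 4229):
4229 = 4*996 + 245
996 = 4*245 + 16
245 = 15*16 + 5
16 = 3*5 + 1
5 = 5*1 + 0
gcd = 1, so a unique solution mod 4229 exists.
Back-substitute for the Bézout coefficients:
1 = 16 − 3·5
1 = −3·245 + 46·16
1 = 46·996 − 187·245
1 = −187·4229 + 794·996
So 996·(794) ≡ 1 (mod 4229), giving 996⁻¹ ≡ 794.
x ≡ 996⁻¹·167 ≡ 794·167 ≡ 1499 (mod 4229).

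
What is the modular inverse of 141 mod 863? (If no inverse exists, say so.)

355

gcd(863, 141) by repeated division:
863 = 6×141 + 17
141 = 8×17 + 5
17 = 3×5 + 2
5 = 2×2 + 1
2 = 2×1 + 0
gcd = 1, so the inverse exists. Back-substitute:
1 = 5 − 2·2
1 = −2·17 + 7·5
1 = 7·141 − 58·17
1 = −58·863 + 355·141
So 141·355 ≡ 1 (mod 863).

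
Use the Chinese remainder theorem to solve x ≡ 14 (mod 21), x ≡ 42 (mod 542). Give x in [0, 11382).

Write x = 14 + 21·k. Then 21·k ≡ 42 − 14 ≡ 28 (mod 542).
Need 21⁻¹ mod 542. Extended Euclid on (542, 21):
542 = 25×21 + 17
21 = 1×17 + 4
17 = 4×4 + 1
4 = 4×1 + 0
Back-substitute:
1 = 17 − 4·4
1 = −4·21 + 5·17
1 = 5·542 − 129·21
21⁻¹ ≡ 413 (mod 542), so k ≡ 413·28 ≡ 182 (mod 542).
x = 14 + 21·182 = 3836.

3836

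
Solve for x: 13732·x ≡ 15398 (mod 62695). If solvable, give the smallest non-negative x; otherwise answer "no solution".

10639

First find gcd(13732, 62695):
62695 = 4×13732 + 7767
13732 = 1×7767 + 5965
7767 = 1×5965 + 1802
5965 = 3×1802 + 559
1802 = 3×559 + 125
559 = 4×125 + 59
125 = 2×59 + 7
59 = 8×7 + 3
7 = 2×3 + 1
3 = 3×1 + 0
gcd = 1, so a unique solution mod 62695 exists.
Back-substitute for the Bézout coefficients:
1 = 7 − 2·3
1 = −2·59 + 17·7
1 = 17·125 − 36·59
1 = −36·559 + 161·125
1 = 161·1802 − 519·559
1 = −519·5965 + 1718·1802
1 = 1718·7767 − 2237·5965
1 = −2237·13732 + 3955·7767
1 = 3955·62695 − 18057·13732
So 13732·(-18057) ≡ 1 (mod 62695), giving 13732⁻¹ ≡ 44638.
x ≡ 13732⁻¹·15398 ≡ 44638·15398 ≡ 10639 (mod 62695).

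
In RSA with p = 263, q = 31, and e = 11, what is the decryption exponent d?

φ(n) = (p−1)(q−1) = 262·30 = 7860.
Need d with 11·d ≡ 1 (mod 7860). Apply the extended Euclidean algorithm:
7860 = 714*11 + 6
11 = 1*6 + 5
6 = 1*5 + 1
5 = 5*1 + 0
Back-substitute:
1 = 6 − 5
1 = −11 + 2·6
1 = 2·7860 − 1429·11
So 11·(-1429) ≡ 1 (mod 7860), hence d ≡ -1429 ≡ 6431 (mod 7860).

6431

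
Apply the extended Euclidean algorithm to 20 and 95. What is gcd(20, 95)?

5

Apply Euclid's algorithm to 95 and 20:
95 = 4*20 + 15
20 = 1*15 + 5
15 = 3*5 + 0
gcd(20, 95) = 5.
Working backward:
5 = 20 − 15
5 = −95 + 5·20
So 5 = (-1)·95 + (5)·20.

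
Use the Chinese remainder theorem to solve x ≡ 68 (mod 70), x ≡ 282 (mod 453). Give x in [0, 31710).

1188

Write x = 68 + 70·k. Then 70·k ≡ 282 − 68 ≡ 214 (mod 453).
Need 70⁻¹ mod 453. Extended Euclid on (453, 70):
453 = 6×70 + 33
70 = 2×33 + 4
33 = 8×4 + 1
4 = 4×1 + 0
Back-substitute:
1 = 33 − 8·4
1 = −8·70 + 17·33
1 = 17·453 − 110·70
70⁻¹ ≡ 343 (mod 453), so k ≡ 343·214 ≡ 16 (mod 453).
x = 68 + 70·16 = 1188.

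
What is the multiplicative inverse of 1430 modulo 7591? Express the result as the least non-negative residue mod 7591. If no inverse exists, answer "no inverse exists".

Apply the Euclidean algorithm to 7591 and 1430:
7591 = 5*1430 + 441
1430 = 3*441 + 107
441 = 4*107 + 13
107 = 8*13 + 3
13 = 4*3 + 1
3 = 3*1 + 0
gcd = 1, so the inverse exists. Back-substitute:
1 = 13 − 4·3
1 = −4·107 + 33·13
1 = 33·441 − 136·107
1 = −136·1430 + 441·441
1 = 441·7591 − 2341·1430
Hence 1430⁻¹ ≡ -2341 ≡ 5250 (mod 7591).

5250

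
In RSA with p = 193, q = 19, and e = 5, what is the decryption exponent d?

2765

φ(n) = (p−1)(q−1) = 192·18 = 3456.
Need d with 5·d ≡ 1 (mod 3456). Apply the extended Euclidean algorithm:
3456 = 691×5 + 1
5 = 5×1 + 0
Back-substitute:
1 = 3456 − 691·5
So 5·(-691) ≡ 1 (mod 3456), hence d ≡ -691 ≡ 2765 (mod 3456).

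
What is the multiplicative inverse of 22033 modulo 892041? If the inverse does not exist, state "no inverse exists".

268669

Run Euclid on (892041, 22033):
892041 = 40*22033 + 10721
22033 = 2*10721 + 591
10721 = 18*591 + 83
591 = 7*83 + 10
83 = 8*10 + 3
10 = 3*3 + 1
3 = 3*1 + 0
The gcd is 1. Working backward:
1 = 10 − 3·3
1 = −3·83 + 25·10
1 = 25·591 − 178·83
1 = −178·10721 + 3229·591
1 = 3229·22033 − 6636·10721
1 = −6636·892041 + 268669·22033
So 22033·268669 ≡ 1 (mod 892041).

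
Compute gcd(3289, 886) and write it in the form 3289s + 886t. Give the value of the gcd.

Apply Euclid's algorithm to 3289 and 886:
3289 = 3·886 + 631
886 = 1·631 + 255
631 = 2·255 + 121
255 = 2·121 + 13
121 = 9·13 + 4
13 = 3·4 + 1
4 = 4·1 + 0
gcd(3289, 886) = 1.
Express as a combination:
1 = 13 − 3·4
1 = −3·121 + 28·13
1 = 28·255 − 59·121
1 = −59·631 + 146·255
1 = 146·886 − 205·631
1 = −205·3289 + 761·886
So 1 = (-205)·3289 + (761)·886.

1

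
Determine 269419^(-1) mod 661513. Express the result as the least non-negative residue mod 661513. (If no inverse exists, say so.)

201293

Apply the Euclidean algorithm to 661513 and 269419:
661513 = 2·269419 + 122675
269419 = 2·122675 + 24069
122675 = 5·24069 + 2330
24069 = 10·2330 + 769
2330 = 3·769 + 23
769 = 33·23 + 10
23 = 2·10 + 3
10 = 3·3 + 1
3 = 3·1 + 0
The gcd is 1. Working backward:
1 = 10 − 3·3
1 = −3·23 + 7·10
1 = 7·769 − 234·23
1 = −234·2330 + 709·769
1 = 709·24069 − 7324·2330
1 = −7324·122675 + 37329·24069
1 = 37329·269419 − 81982·122675
1 = −81982·661513 + 201293·269419
So 269419·201293 ≡ 1 (mod 661513).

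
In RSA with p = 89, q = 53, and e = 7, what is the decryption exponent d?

φ(n) = (p−1)(q−1) = 88·52 = 4576.
Need d with 7·d ≡ 1 (mod 4576). Apply the extended Euclidean algorithm:
4576 = 653·7 + 5
7 = 1·5 + 2
5 = 2·2 + 1
2 = 2·1 + 0
Back-substitute:
1 = 5 − 2·2
1 = −2·7 + 3·5
1 = 3·4576 − 1961·7
So 7·(-1961) ≡ 1 (mod 4576), hence d ≡ -1961 ≡ 2615 (mod 4576).

2615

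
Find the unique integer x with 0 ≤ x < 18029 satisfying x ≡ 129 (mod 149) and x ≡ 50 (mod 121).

Write x = 129 + 149·k. Then 149·k ≡ 50 − 129 ≡ 42 (mod 121).
Need 149⁻¹ mod 121. Extended Euclid on (121, 28):
121 = 4×28 + 9
28 = 3×9 + 1
9 = 9×1 + 0
Back-substitute:
1 = 28 − 3·9
1 = −3·121 + 13·28
149⁻¹ ≡ 13 (mod 121), so k ≡ 13·42 ≡ 62 (mod 121).
x = 129 + 149·62 = 9367.

9367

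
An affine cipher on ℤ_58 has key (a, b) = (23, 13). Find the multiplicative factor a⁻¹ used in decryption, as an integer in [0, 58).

Run Euclid on (58, 23):
58 = 2·23 + 12
23 = 1·12 + 11
12 = 1·11 + 1
11 = 11·1 + 0
gcd = 1, so the inverse exists. Back-substitute:
1 = 12 − 11
1 = −23 + 2·12
1 = 2·58 − 5·23
Hence 23⁻¹ ≡ -5 ≡ 53 (mod 58).

53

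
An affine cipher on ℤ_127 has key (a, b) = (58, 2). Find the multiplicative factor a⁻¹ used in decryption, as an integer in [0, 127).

Run Euclid on (127, 58):
127 = 2·58 + 11
58 = 5·11 + 3
11 = 3·3 + 2
3 = 1·2 + 1
2 = 2·1 + 0
Since gcd(58, 127) = 1, back-substitute to write 1 as a combination:
1 = 3 − 2
1 = −11 + 4·3
1 = 4·58 − 21·11
1 = −21·127 + 46·58
So 58·46 ≡ 1 (mod 127).

46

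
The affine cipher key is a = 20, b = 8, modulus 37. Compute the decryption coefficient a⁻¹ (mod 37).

Run Euclid on (37, 20):
37 = 1·20 + 17
20 = 1·17 + 3
17 = 5·3 + 2
3 = 1·2 + 1
2 = 2·1 + 0
The gcd is 1. Working backward:
1 = 3 − 2
1 = −17 + 6·3
1 = 6·20 − 7·17
1 = −7·37 + 13·20
So 20·13 ≡ 1 (mod 37).

13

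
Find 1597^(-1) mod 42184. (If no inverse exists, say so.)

6181

Run Euclid on (42184, 1597):
42184 = 26*1597 + 662
1597 = 2*662 + 273
662 = 2*273 + 116
273 = 2*116 + 41
116 = 2*41 + 34
41 = 1*34 + 7
34 = 4*7 + 6
7 = 1*6 + 1
6 = 6*1 + 0
gcd = 1, so the inverse exists. Back-substitute:
1 = 7 − 6
1 = −34 + 5·7
1 = 5·41 − 6·34
1 = −6·116 + 17·41
1 = 17·273 − 40·116
1 = −40·662 + 97·273
1 = 97·1597 − 234·662
1 = −234·42184 + 6181·1597
So 1597·6181 ≡ 1 (mod 42184).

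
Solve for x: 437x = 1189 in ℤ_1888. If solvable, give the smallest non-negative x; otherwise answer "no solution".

465

First find gcd(437, 1888):
1888 = 4×437 + 140
437 = 3×140 + 17
140 = 8×17 + 4
17 = 4×4 + 1
4 = 4×1 + 0
gcd = 1, so a unique solution mod 1888 exists.
Back-substitute for the Bézout coefficients:
1 = 17 − 4·4
1 = −4·140 + 33·17
1 = 33·437 − 103·140
1 = −103·1888 + 445·437
So 437·(445) ≡ 1 (mod 1888), giving 437⁻¹ ≡ 445.
x ≡ 437⁻¹·1189 ≡ 445·1189 ≡ 465 (mod 1888).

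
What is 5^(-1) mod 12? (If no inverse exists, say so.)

5

Extended Euclidean algorithm:
12 = 2·5 + 2
5 = 2·2 + 1
2 = 2·1 + 0
The gcd is 1. Working backward:
1 = 5 − 2·2
1 = −2·12 + 5·5
So 5·5 ≡ 1 (mod 12).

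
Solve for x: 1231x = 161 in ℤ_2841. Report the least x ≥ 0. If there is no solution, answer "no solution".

First find gcd(1231, 2841):
2841 = 2*1231 + 379
1231 = 3*379 + 94
379 = 4*94 + 3
94 = 31*3 + 1
3 = 3*1 + 0
gcd = 1, so a unique solution mod 2841 exists.
Back-substitute for the Bézout coefficients:
1 = 94 − 31·3
1 = −31·379 + 125·94
1 = 125·1231 − 406·379
1 = −406·2841 + 937·1231
So 1231·(937) ≡ 1 (mod 2841), giving 1231⁻¹ ≡ 937.
x ≡ 1231⁻¹·161 ≡ 937·161 ≡ 284 (mod 2841).

284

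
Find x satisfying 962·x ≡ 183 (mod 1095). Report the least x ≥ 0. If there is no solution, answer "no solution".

First find gcd(962, 1095):
1095 = 1*962 + 133
962 = 7*133 + 31
133 = 4*31 + 9
31 = 3*9 + 4
9 = 2*4 + 1
4 = 4*1 + 0
gcd = 1, so a unique solution mod 1095 exists.
Back-substitute for the Bézout coefficients:
1 = 9 − 2·4
1 = −2·31 + 7·9
1 = 7·133 − 30·31
1 = −30·962 + 217·133
1 = 217·1095 − 247·962
So 962·(-247) ≡ 1 (mod 1095), giving 962⁻¹ ≡ 848.
x ≡ 962⁻¹·183 ≡ 848·183 ≡ 789 (mod 1095).

789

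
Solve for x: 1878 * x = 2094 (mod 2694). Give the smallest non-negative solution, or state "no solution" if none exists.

First find gcd(1878, 2694):
2694 = 1*1878 + 816
1878 = 2*816 + 246
816 = 3*246 + 78
246 = 3*78 + 12
78 = 6*12 + 6
12 = 2*6 + 0
gcd = 6 and 6 | 2094, so solutions exist. Divide through by 6: 313x ≡ 349 (mod 449).
Now find 313⁻¹ mod 449:
449 = 1×313 + 136
313 = 2×136 + 41
136 = 3×41 + 13
41 = 3×13 + 2
13 = 6×2 + 1
2 = 2×1 + 0
Back-substitute:
1 = 13 − 6·2
1 = −6·41 + 19·13
1 = 19·136 − 63·41
1 = −63·313 + 145·136
1 = 145·449 − 208·313
So 313·(-208) ≡ 1 (mod 449), i.e. 313⁻¹ ≡ 241.
Then x ≡ 241·349 ≡ 146 (mod 449); the smallest non-negative solution is x = 146.

146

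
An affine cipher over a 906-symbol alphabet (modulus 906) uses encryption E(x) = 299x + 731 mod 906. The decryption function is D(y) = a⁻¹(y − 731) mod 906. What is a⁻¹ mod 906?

Run Euclid on (906, 299):
906 = 3×299 + 9
299 = 33×9 + 2
9 = 4×2 + 1
2 = 2×1 + 0
The gcd is 1. Working backward:
1 = 9 − 4·2
1 = −4·299 + 133·9
1 = 133·906 − 403·299
Thus 299·(-403) ≡ 1 (mod 906); reducing, -403 mod 906 = 503.

503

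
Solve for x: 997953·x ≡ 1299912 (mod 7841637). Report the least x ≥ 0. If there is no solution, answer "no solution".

First find gcd(997953, 7841637):
7841637 = 7·997953 + 855966
997953 = 1·855966 + 141987
855966 = 6·141987 + 4044
141987 = 35·4044 + 447
4044 = 9·447 + 21
447 = 21·21 + 6
21 = 3·6 + 3
6 = 2·3 + 0
gcd = 3 and 3 | 1299912, so solutions exist. Divide through by 3: 332651x ≡ 433304 (mod 2613879).
Now find 332651⁻¹ mod 2613879:
2613879 = 7×332651 + 285322
332651 = 1×285322 + 47329
285322 = 6×47329 + 1348
47329 = 35×1348 + 149
1348 = 9×149 + 7
149 = 21×7 + 2
7 = 3×2 + 1
2 = 2×1 + 0
Back-substitute:
1 = 7 − 3·2
1 = −3·149 + 64·7
1 = 64·1348 − 579·149
1 = −579·47329 + 20329·1348
1 = 20329·285322 − 122553·47329
1 = −122553·332651 + 142882·285322
1 = 142882·2613879 − 1122727·332651
So 332651·(-1122727) ≡ 1 (mod 2613879), i.e. 332651⁻¹ ≡ 1491152.
Then x ≡ 1491152·433304 ≡ 2603956 (mod 2613879); the smallest non-negative solution is x = 2603956.

2603956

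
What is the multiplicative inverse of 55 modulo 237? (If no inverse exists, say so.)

gcd(237, 55) by repeated division:
237 = 4·55 + 17
55 = 3·17 + 4
17 = 4·4 + 1
4 = 4·1 + 0
gcd = 1, so the inverse exists. Back-substitute:
1 = 17 − 4·4
1 = −4·55 + 13·17
1 = 13·237 − 56·55
Hence 55⁻¹ ≡ -56 ≡ 181 (mod 237).

181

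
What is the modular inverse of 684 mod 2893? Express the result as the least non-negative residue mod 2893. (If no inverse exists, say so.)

2635

Apply the Euclidean algorithm to 2893 and 684:
2893 = 4×684 + 157
684 = 4×157 + 56
157 = 2×56 + 45
56 = 1×45 + 11
45 = 4×11 + 1
11 = 11×1 + 0
Since gcd(684, 2893) = 1, back-substitute to write 1 as a combination:
1 = 45 − 4·11
1 = −4·56 + 5·45
1 = 5·157 − 14·56
1 = −14·684 + 61·157
1 = 61·2893 − 258·684
Thus 684·(-258) ≡ 1 (mod 2893); reducing, -258 mod 2893 = 2635.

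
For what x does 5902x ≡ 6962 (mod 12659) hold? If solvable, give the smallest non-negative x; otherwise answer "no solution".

8808

First find gcd(5902, 12659):
12659 = 2·5902 + 855
5902 = 6·855 + 772
855 = 1·772 + 83
772 = 9·83 + 25
83 = 3·25 + 8
25 = 3·8 + 1
8 = 8·1 + 0
gcd = 1, so a unique solution mod 12659 exists.
Back-substitute for the Bézout coefficients:
1 = 25 − 3·8
1 = −3·83 + 10·25
1 = 10·772 − 93·83
1 = −93·855 + 103·772
1 = 103·5902 − 711·855
1 = −711·12659 + 1525·5902
So 5902·(1525) ≡ 1 (mod 12659), giving 5902⁻¹ ≡ 1525.
x ≡ 5902⁻¹·6962 ≡ 1525·6962 ≡ 8808 (mod 12659).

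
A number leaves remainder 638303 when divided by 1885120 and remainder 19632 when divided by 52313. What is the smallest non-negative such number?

27219885983

Write x = 638303 + 1885120·k. Then 1885120·k ≡ 19632 − 638303 ≡ 9085 (mod 52313).
Need 1885120⁻¹ mod 52313. Extended Euclid on (52313, 1852):
52313 = 28·1852 + 457
1852 = 4·457 + 24
457 = 19·24 + 1
24 = 24·1 + 0
Back-substitute:
1 = 457 − 19·24
1 = −19·1852 + 77·457
1 = 77·52313 − 2175·1852
1885120⁻¹ ≡ 50138 (mod 52313), so k ≡ 50138·9085 ≡ 14439 (mod 52313).
x = 638303 + 1885120·14439 = 27219885983.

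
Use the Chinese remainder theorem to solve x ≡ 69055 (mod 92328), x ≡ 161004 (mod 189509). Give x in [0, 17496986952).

Write x = 69055 + 92328·k. Then 92328·k ≡ 161004 − 69055 ≡ 91949 (mod 189509).
Need 92328⁻¹ mod 189509. Extended Euclid on (189509, 92328):
189509 = 2×92328 + 4853
92328 = 19×4853 + 121
4853 = 40×121 + 13
121 = 9×13 + 4
13 = 3×4 + 1
4 = 4×1 + 0
Back-substitute:
1 = 13 − 3·4
1 = −3·121 + 28·13
1 = 28·4853 − 1123·121
1 = −1123·92328 + 21365·4853
1 = 21365·189509 − 43853·92328
92328⁻¹ ≡ 145656 (mod 189509), so k ≡ 145656·91949 ≡ 133005 (mod 189509).
x = 69055 + 92328·133005 = 12280154695.

12280154695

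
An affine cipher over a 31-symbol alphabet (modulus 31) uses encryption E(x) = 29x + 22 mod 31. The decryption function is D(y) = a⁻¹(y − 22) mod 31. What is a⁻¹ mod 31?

Apply the Euclidean algorithm to 31 and 29:
31 = 1×29 + 2
29 = 14×2 + 1
2 = 2×1 + 0
Since gcd(29, 31) = 1, back-substitute to write 1 as a combination:
1 = 29 − 14·2
1 = −14·31 + 15·29
So 29·15 ≡ 1 (mod 31).

15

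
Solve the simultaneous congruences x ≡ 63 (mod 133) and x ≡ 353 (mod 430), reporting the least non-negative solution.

24003

Write x = 63 + 133·k. Then 133·k ≡ 353 − 63 ≡ 290 (mod 430).
Need 133⁻¹ mod 430. Extended Euclid on (430, 133):
430 = 3*133 + 31
133 = 4*31 + 9
31 = 3*9 + 4
9 = 2*4 + 1
4 = 4*1 + 0
Back-substitute:
1 = 9 − 2·4
1 = −2·31 + 7·9
1 = 7·133 − 30·31
1 = −30·430 + 97·133
133⁻¹ ≡ 97 (mod 430), so k ≡ 97·290 ≡ 180 (mod 430).
x = 63 + 133·180 = 24003.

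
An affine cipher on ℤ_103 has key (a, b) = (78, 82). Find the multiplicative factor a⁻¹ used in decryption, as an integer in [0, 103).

gcd(103, 78) by repeated division:
103 = 1×78 + 25
78 = 3×25 + 3
25 = 8×3 + 1
3 = 3×1 + 0
Since gcd(78, 103) = 1, back-substitute to write 1 as a combination:
1 = 25 − 8·3
1 = −8·78 + 25·25
1 = 25·103 − 33·78
Hence 78⁻¹ ≡ -33 ≡ 70 (mod 103).

70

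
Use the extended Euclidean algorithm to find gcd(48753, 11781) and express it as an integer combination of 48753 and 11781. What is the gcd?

9

Apply Euclid's algorithm to 48753 and 11781:
48753 = 4×11781 + 1629
11781 = 7×1629 + 378
1629 = 4×378 + 117
378 = 3×117 + 27
117 = 4×27 + 9
27 = 3×9 + 0
gcd(48753, 11781) = 9.
Working backward:
9 = 117 − 4·27
9 = −4·378 + 13·117
9 = 13·1629 − 56·378
9 = −56·11781 + 405·1629
9 = 405·48753 − 1676·11781
So 9 = (405)·48753 + (-1676)·11781.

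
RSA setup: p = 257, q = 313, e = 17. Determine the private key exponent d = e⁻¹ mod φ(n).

φ(n) = (p−1)(q−1) = 256·312 = 79872.
Need d with 17·d ≡ 1 (mod 79872). Apply the extended Euclidean algorithm:
79872 = 4698*17 + 6
17 = 2*6 + 5
6 = 1*5 + 1
5 = 5*1 + 0
Back-substitute:
1 = 6 − 5
1 = −17 + 3·6
1 = 3·79872 − 14095·17
So 17·(-14095) ≡ 1 (mod 79872), hence d ≡ -14095 ≡ 65777 (mod 79872).

65777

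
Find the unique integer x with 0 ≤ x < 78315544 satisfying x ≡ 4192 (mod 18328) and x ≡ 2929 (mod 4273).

18423832

Write x = 4192 + 18328·k. Then 18328·k ≡ 2929 − 4192 ≡ 3010 (mod 4273).
Need 18328⁻¹ mod 4273. Extended Euclid on (4273, 1236):
4273 = 3·1236 + 565
1236 = 2·565 + 106
565 = 5·106 + 35
106 = 3·35 + 1
35 = 35·1 + 0
Back-substitute:
1 = 106 − 3·35
1 = −3·565 + 16·106
1 = 16·1236 − 35·565
1 = −35·4273 + 121·1236
18328⁻¹ ≡ 121 (mod 4273), so k ≡ 121·3010 ≡ 1005 (mod 4273).
x = 4192 + 18328·1005 = 18423832.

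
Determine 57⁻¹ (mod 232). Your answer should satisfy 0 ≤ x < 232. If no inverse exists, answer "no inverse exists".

57

Apply the Euclidean algorithm to 232 and 57:
232 = 4*57 + 4
57 = 14*4 + 1
4 = 4*1 + 0
gcd = 1, so the inverse exists. Back-substitute:
1 = 57 − 14·4
1 = −14·232 + 57·57
So 57·57 ≡ 1 (mod 232).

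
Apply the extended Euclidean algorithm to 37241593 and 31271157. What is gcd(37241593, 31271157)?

Apply Euclid's algorithm to 37241593 and 31271157:
37241593 = 1×31271157 + 5970436
31271157 = 5×5970436 + 1418977
5970436 = 4×1418977 + 294528
1418977 = 4×294528 + 240865
294528 = 1×240865 + 53663
240865 = 4×53663 + 26213
53663 = 2×26213 + 1237
26213 = 21×1237 + 236
1237 = 5×236 + 57
236 = 4×57 + 8
57 = 7×8 + 1
8 = 8×1 + 0
gcd(37241593, 31271157) = 1.
Express as a combination:
1 = 57 − 7·8
1 = −7·236 + 29·57
1 = 29·1237 − 152·236
1 = −152·26213 + 3221·1237
1 = 3221·53663 − 6594·26213
1 = −6594·240865 + 29597·53663
1 = 29597·294528 − 36191·240865
1 = −36191·1418977 + 174361·294528
1 = 174361·5970436 − 733635·1418977
1 = −733635·31271157 + 3842536·5970436
1 = 3842536·37241593 − 4576171·31271157
So 1 = (3842536)·37241593 + (-4576171)·31271157.

1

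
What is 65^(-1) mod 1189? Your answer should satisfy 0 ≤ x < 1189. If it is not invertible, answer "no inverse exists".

750

Apply the Euclidean algorithm to 1189 and 65:
1189 = 18×65 + 19
65 = 3×19 + 8
19 = 2×8 + 3
8 = 2×3 + 2
3 = 1×2 + 1
2 = 2×1 + 0
The gcd is 1. Working backward:
1 = 3 − 2
1 = −8 + 3·3
1 = 3·19 − 7·8
1 = −7·65 + 24·19
1 = 24·1189 − 439·65
Hence 65⁻¹ ≡ -439 ≡ 750 (mod 1189).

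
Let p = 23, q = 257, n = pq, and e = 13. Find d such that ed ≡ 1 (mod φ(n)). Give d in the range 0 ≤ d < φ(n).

1733

φ(n) = (p−1)(q−1) = 22·256 = 5632.
Need d with 13·d ≡ 1 (mod 5632). Apply the extended Euclidean algorithm:
5632 = 433·13 + 3
13 = 4·3 + 1
3 = 3·1 + 0
Back-substitute:
1 = 13 − 4·3
1 = −4·5632 + 1733·13
So 13·1733 ≡ 1 (mod 5632), hence d = 1733.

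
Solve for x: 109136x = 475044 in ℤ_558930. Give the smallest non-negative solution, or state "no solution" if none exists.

First find gcd(109136, 558930):
558930 = 5·109136 + 13250
109136 = 8·13250 + 3136
13250 = 4·3136 + 706
3136 = 4·706 + 312
706 = 2·312 + 82
312 = 3·82 + 66
82 = 1·66 + 16
66 = 4·16 + 2
16 = 8·2 + 0
gcd = 2 and 2 | 475044, so solutions exist. Divide through by 2: 54568x ≡ 237522 (mod 279465).
Now find 54568⁻¹ mod 279465:
279465 = 5*54568 + 6625
54568 = 8*6625 + 1568
6625 = 4*1568 + 353
1568 = 4*353 + 156
353 = 2*156 + 41
156 = 3*41 + 33
41 = 1*33 + 8
33 = 4*8 + 1
8 = 8*1 + 0
Back-substitute:
1 = 33 − 4·8
1 = −4·41 + 5·33
1 = 5·156 − 19·41
1 = −19·353 + 43·156
1 = 43·1568 − 191·353
1 = −191·6625 + 807·1568
1 = 807·54568 − 6647·6625
1 = −6647·279465 + 34042·54568
So 54568⁻¹ ≡ 34042 (mod 279465).
Then x ≡ 34042·237522 ≡ 242544 (mod 279465); the smallest non-negative solution is x = 242544.

242544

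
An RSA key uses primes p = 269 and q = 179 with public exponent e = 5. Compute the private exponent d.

9541

φ(n) = (p−1)(q−1) = 268·178 = 47704.
Need d with 5·d ≡ 1 (mod 47704). Apply the extended Euclidean algorithm:
47704 = 9540·5 + 4
5 = 1·4 + 1
4 = 4·1 + 0
Back-substitute:
1 = 5 − 4
1 = −47704 + 9541·5
So 5·9541 ≡ 1 (mod 47704), hence d = 9541.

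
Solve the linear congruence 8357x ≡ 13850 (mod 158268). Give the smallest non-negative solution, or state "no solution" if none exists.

103462

First find gcd(8357, 158268):
158268 = 18×8357 + 7842
8357 = 1×7842 + 515
7842 = 15×515 + 117
515 = 4×117 + 47
117 = 2×47 + 23
47 = 2×23 + 1
23 = 23×1 + 0
gcd = 1, so a unique solution mod 158268 exists.
Back-substitute for the Bézout coefficients:
1 = 47 − 2·23
1 = −2·117 + 5·47
1 = 5·515 − 22·117
1 = −22·7842 + 335·515
1 = 335·8357 − 357·7842
1 = −357·158268 + 6761·8357
So 8357·(6761) ≡ 1 (mod 158268), giving 8357⁻¹ ≡ 6761.
x ≡ 8357⁻¹·13850 ≡ 6761·13850 ≡ 103462 (mod 158268).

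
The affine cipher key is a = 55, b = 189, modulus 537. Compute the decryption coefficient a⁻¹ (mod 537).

gcd(537, 55) by repeated division:
537 = 9·55 + 42
55 = 1·42 + 13
42 = 3·13 + 3
13 = 4·3 + 1
3 = 3·1 + 0
The gcd is 1. Working backward:
1 = 13 − 4·3
1 = −4·42 + 13·13
1 = 13·55 − 17·42
1 = −17·537 + 166·55
So 55·166 ≡ 1 (mod 537).

166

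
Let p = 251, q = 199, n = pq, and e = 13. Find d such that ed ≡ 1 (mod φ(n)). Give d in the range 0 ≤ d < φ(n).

φ(n) = (p−1)(q−1) = 250·198 = 49500.
Need d with 13·d ≡ 1 (mod 49500). Apply the extended Euclidean algorithm:
49500 = 3807*13 + 9
13 = 1*9 + 4
9 = 2*4 + 1
4 = 4*1 + 0
Back-substitute:
1 = 9 − 2·4
1 = −2·13 + 3·9
1 = 3·49500 − 11423·13
So 13·(-11423) ≡ 1 (mod 49500), hence d ≡ -11423 ≡ 38077 (mod 49500).

38077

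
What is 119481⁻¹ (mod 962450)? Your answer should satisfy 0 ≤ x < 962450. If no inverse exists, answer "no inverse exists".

gcd(962450, 119481) by repeated division:
962450 = 8·119481 + 6602
119481 = 18·6602 + 645
6602 = 10·645 + 152
645 = 4·152 + 37
152 = 4·37 + 4
37 = 9·4 + 1
4 = 4·1 + 0
The gcd is 1. Working backward:
1 = 37 − 9·4
1 = −9·152 + 37·37
1 = 37·645 − 157·152
1 = −157·6602 + 1607·645
1 = 1607·119481 − 29083·6602
1 = −29083·962450 + 234271·119481
So 119481·234271 ≡ 1 (mod 962450).

234271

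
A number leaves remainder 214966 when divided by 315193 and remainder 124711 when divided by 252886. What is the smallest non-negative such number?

48993499693

Write x = 214966 + 315193·k. Then 315193·k ≡ 124711 − 214966 ≡ 162631 (mod 252886).
Need 315193⁻¹ mod 252886. Extended Euclid on (252886, 62307):
252886 = 4·62307 + 3658
62307 = 17·3658 + 121
3658 = 30·121 + 28
121 = 4·28 + 9
28 = 3·9 + 1
9 = 9·1 + 0
Back-substitute:
1 = 28 − 3·9
1 = −3·121 + 13·28
1 = 13·3658 − 393·121
1 = −393·62307 + 6694·3658
1 = 6694·252886 − 27169·62307
315193⁻¹ ≡ 225717 (mod 252886), so k ≡ 225717·162631 ≡ 155439 (mod 252886).
x = 214966 + 315193·155439 = 48993499693.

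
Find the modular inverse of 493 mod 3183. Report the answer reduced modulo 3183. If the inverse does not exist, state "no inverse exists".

Apply the Euclidean algorithm to 3183 and 493:
3183 = 6×493 + 225
493 = 2×225 + 43
225 = 5×43 + 10
43 = 4×10 + 3
10 = 3×3 + 1
3 = 3×1 + 0
Since gcd(493, 3183) = 1, back-substitute to write 1 as a combination:
1 = 10 − 3·3
1 = −3·43 + 13·10
1 = 13·225 − 68·43
1 = −68·493 + 149·225
1 = 149·3183 − 962·493
Thus 493·(-962) ≡ 1 (mod 3183); reducing, -962 mod 3183 = 2221.

2221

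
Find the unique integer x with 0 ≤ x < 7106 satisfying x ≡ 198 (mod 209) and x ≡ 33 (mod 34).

407

Write x = 198 + 209·k. Then 209·k ≡ 33 − 198 ≡ 5 (mod 34).
Need 209⁻¹ mod 34. Extended Euclid on (34, 5):
34 = 6×5 + 4
5 = 1×4 + 1
4 = 4×1 + 0
Back-substitute:
1 = 5 − 4
1 = −34 + 7·5
209⁻¹ ≡ 7 (mod 34), so k ≡ 7·5 ≡ 1 (mod 34).
x = 198 + 209·1 = 407.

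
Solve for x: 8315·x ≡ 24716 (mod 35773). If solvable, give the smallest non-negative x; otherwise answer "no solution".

15719

First find gcd(8315, 35773):
35773 = 4×8315 + 2513
8315 = 3×2513 + 776
2513 = 3×776 + 185
776 = 4×185 + 36
185 = 5×36 + 5
36 = 7×5 + 1
5 = 5×1 + 0
gcd = 1, so a unique solution mod 35773 exists.
Back-substitute for the Bézout coefficients:
1 = 36 − 7·5
1 = −7·185 + 36·36
1 = 36·776 − 151·185
1 = −151·2513 + 489·776
1 = 489·8315 − 1618·2513
1 = −1618·35773 + 6961·8315
So 8315·(6961) ≡ 1 (mod 35773), giving 8315⁻¹ ≡ 6961.
x ≡ 8315⁻¹·24716 ≡ 6961·24716 ≡ 15719 (mod 35773).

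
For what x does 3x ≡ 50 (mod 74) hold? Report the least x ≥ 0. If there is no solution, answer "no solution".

66

First find gcd(3, 74):
74 = 24*3 + 2
3 = 1*2 + 1
2 = 2*1 + 0
gcd = 1, so a unique solution mod 74 exists.
Back-substitute for the Bézout coefficients:
1 = 3 − 2
1 = −74 + 25·3
So 3·(25) ≡ 1 (mod 74), giving 3⁻¹ ≡ 25.
x ≡ 3⁻¹·50 ≡ 25·50 ≡ 66 (mod 74).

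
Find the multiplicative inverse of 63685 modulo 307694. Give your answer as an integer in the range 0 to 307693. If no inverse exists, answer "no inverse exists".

gcd(307694, 63685) by repeated division:
307694 = 4×63685 + 52954
63685 = 1×52954 + 10731
52954 = 4×10731 + 10030
10731 = 1×10030 + 701
10030 = 14×701 + 216
701 = 3×216 + 53
216 = 4×53 + 4
53 = 13×4 + 1
4 = 4×1 + 0
The gcd is 1. Working backward:
1 = 53 − 13·4
1 = −13·216 + 53·53
1 = 53·701 − 172·216
1 = −172·10030 + 2461·701
1 = 2461·10731 − 2633·10030
1 = −2633·52954 + 12993·10731
1 = 12993·63685 − 15626·52954
1 = −15626·307694 + 75497·63685
So 63685·75497 ≡ 1 (mod 307694).

75497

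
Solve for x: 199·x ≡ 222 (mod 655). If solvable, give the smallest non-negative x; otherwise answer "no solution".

508

First find gcd(199, 655):
655 = 3·199 + 58
199 = 3·58 + 25
58 = 2·25 + 8
25 = 3·8 + 1
8 = 8·1 + 0
gcd = 1, so a unique solution mod 655 exists.
Back-substitute for the Bézout coefficients:
1 = 25 − 3·8
1 = −3·58 + 7·25
1 = 7·199 − 24·58
1 = −24·655 + 79·199
So 199·(79) ≡ 1 (mod 655), giving 199⁻¹ ≡ 79.
x ≡ 199⁻¹·222 ≡ 79·222 ≡ 508 (mod 655).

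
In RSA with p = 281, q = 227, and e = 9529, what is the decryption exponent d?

φ(n) = (p−1)(q−1) = 280·226 = 63280.
Need d with 9529·d ≡ 1 (mod 63280). Apply the extended Euclidean algorithm:
63280 = 6*9529 + 6106
9529 = 1*6106 + 3423
6106 = 1*3423 + 2683
3423 = 1*2683 + 740
2683 = 3*740 + 463
740 = 1*463 + 277
463 = 1*277 + 186
277 = 1*186 + 91
186 = 2*91 + 4
91 = 22*4 + 3
4 = 1*3 + 1
3 = 3*1 + 0
Back-substitute:
1 = 4 − 3
1 = −91 + 23·4
1 = 23·186 − 47·91
1 = −47·277 + 70·186
1 = 70·463 − 117·277
1 = −117·740 + 187·463
1 = 187·2683 − 678·740
1 = −678·3423 + 865·2683
1 = 865·6106 − 1543·3423
1 = −1543·9529 + 2408·6106
1 = 2408·63280 − 15991·9529
So 9529·(-15991) ≡ 1 (mod 63280), hence d ≡ -15991 ≡ 47289 (mod 63280).

47289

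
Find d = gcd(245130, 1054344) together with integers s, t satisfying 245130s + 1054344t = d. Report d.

6

Repeated division:
1054344 = 4*245130 + 73824
245130 = 3*73824 + 23658
73824 = 3*23658 + 2850
23658 = 8*2850 + 858
2850 = 3*858 + 276
858 = 3*276 + 30
276 = 9*30 + 6
30 = 5*6 + 0
gcd(245130, 1054344) = 6.
Working backward:
6 = 276 − 9·30
6 = −9·858 + 28·276
6 = 28·2850 − 93·858
6 = −93·23658 + 772·2850
6 = 772·73824 − 2409·23658
6 = −2409·245130 + 7999·73824
6 = 7999·1054344 − 34405·245130
So 6 = (7999)·1054344 + (-34405)·245130.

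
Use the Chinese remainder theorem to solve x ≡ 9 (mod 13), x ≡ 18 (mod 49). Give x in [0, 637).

Write x = 9 + 13·k. Then 13·k ≡ 18 − 9 ≡ 9 (mod 49).
Need 13⁻¹ mod 49. Extended Euclid on (49, 13):
49 = 3·13 + 10
13 = 1·10 + 3
10 = 3·3 + 1
3 = 3·1 + 0
Back-substitute:
1 = 10 − 3·3
1 = −3·13 + 4·10
1 = 4·49 − 15·13
13⁻¹ ≡ 34 (mod 49), so k ≡ 34·9 ≡ 12 (mod 49).
x = 9 + 13·12 = 165.

165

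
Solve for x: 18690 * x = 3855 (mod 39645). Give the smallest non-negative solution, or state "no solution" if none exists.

First find gcd(18690, 39645):
39645 = 2×18690 + 2265
18690 = 8×2265 + 570
2265 = 3×570 + 555
570 = 1×555 + 15
555 = 37×15 + 0
gcd = 15 and 15 | 3855, so solutions exist. Divide through by 15: 1246x ≡ 257 (mod 2643).
Now find 1246⁻¹ mod 2643:
2643 = 2×1246 + 151
1246 = 8×151 + 38
151 = 3×38 + 37
38 = 1×37 + 1
37 = 37×1 + 0
Back-substitute:
1 = 38 − 37
1 = −151 + 4·38
1 = 4·1246 − 33·151
1 = −33·2643 + 70·1246
So 1246⁻¹ ≡ 70 (mod 2643).
Then x ≡ 70·257 ≡ 2132 (mod 2643); the smallest non-negative solution is x = 2132.

2132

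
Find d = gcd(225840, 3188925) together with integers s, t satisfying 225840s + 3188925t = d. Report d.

Apply Euclid's algorithm to 3188925 and 225840:
3188925 = 14·225840 + 27165
225840 = 8·27165 + 8520
27165 = 3·8520 + 1605
8520 = 5·1605 + 495
1605 = 3·495 + 120
495 = 4·120 + 15
120 = 8·15 + 0
gcd(225840, 3188925) = 15.
Back-substituting:
15 = 495 − 4·120
15 = −4·1605 + 13·495
15 = 13·8520 − 69·1605
15 = −69·27165 + 220·8520
15 = 220·225840 − 1829·27165
15 = −1829·3188925 + 25826·225840
So 15 = (-1829)·3188925 + (25826)·225840.

15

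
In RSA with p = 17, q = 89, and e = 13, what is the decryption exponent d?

325

φ(n) = (p−1)(q−1) = 16·88 = 1408.
Need d with 13·d ≡ 1 (mod 1408). Apply the extended Euclidean algorithm:
1408 = 108*13 + 4
13 = 3*4 + 1
4 = 4*1 + 0
Back-substitute:
1 = 13 − 3·4
1 = −3·1408 + 325·13
So 13·325 ≡ 1 (mod 1408), hence d = 325.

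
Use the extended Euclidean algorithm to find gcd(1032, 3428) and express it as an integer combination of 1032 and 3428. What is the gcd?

4

Euclidean algorithm:
3428 = 3*1032 + 332
1032 = 3*332 + 36
332 = 9*36 + 8
36 = 4*8 + 4
8 = 2*4 + 0
gcd(1032, 3428) = 4.
Working backward:
4 = 36 − 4·8
4 = −4·332 + 37·36
4 = 37·1032 − 115·332
4 = −115·3428 + 382·1032
So 4 = (-115)·3428 + (382)·1032.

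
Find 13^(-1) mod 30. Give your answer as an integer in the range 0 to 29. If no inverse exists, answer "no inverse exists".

7

Apply the Euclidean algorithm to 30 and 13:
30 = 2×13 + 4
13 = 3×4 + 1
4 = 4×1 + 0
gcd = 1, so the inverse exists. Back-substitute:
1 = 13 − 3·4
1 = −3·30 + 7·13
So 13·7 ≡ 1 (mod 30).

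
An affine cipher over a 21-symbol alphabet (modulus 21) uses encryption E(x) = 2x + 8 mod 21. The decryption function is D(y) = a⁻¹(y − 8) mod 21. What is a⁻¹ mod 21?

Apply the Euclidean algorithm to 21 and 2:
21 = 10×2 + 1
2 = 2×1 + 0
Since gcd(2, 21) = 1, back-substitute to write 1 as a combination:
1 = 21 − 10·2
Thus 2·(-10) ≡ 1 (mod 21); reducing, -10 mod 21 = 11.

11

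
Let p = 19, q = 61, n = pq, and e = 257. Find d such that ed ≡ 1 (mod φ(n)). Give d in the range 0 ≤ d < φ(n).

φ(n) = (p−1)(q−1) = 18·60 = 1080.
Need d with 257·d ≡ 1 (mod 1080). Apply the extended Euclidean algorithm:
1080 = 4×257 + 52
257 = 4×52 + 49
52 = 1×49 + 3
49 = 16×3 + 1
3 = 3×1 + 0
Back-substitute:
1 = 49 − 16·3
1 = −16·52 + 17·49
1 = 17·257 − 84·52
1 = −84·1080 + 353·257
So 257·353 ≡ 1 (mod 1080), hence d = 353.

353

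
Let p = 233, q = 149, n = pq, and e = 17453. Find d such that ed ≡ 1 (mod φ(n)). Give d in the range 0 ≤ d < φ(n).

22469

φ(n) = (p−1)(q−1) = 232·148 = 34336.
Need d with 17453·d ≡ 1 (mod 34336). Apply the extended Euclidean algorithm:
34336 = 1·17453 + 16883
17453 = 1·16883 + 570
16883 = 29·570 + 353
570 = 1·353 + 217
353 = 1·217 + 136
217 = 1·136 + 81
136 = 1·81 + 55
81 = 1·55 + 26
55 = 2·26 + 3
26 = 8·3 + 2
3 = 1·2 + 1
2 = 2·1 + 0
Back-substitute:
1 = 3 − 2
1 = −26 + 9·3
1 = 9·55 − 19·26
1 = −19·81 + 28·55
1 = 28·136 − 47·81
1 = −47·217 + 75·136
1 = 75·353 − 122·217
1 = −122·570 + 197·353
1 = 197·16883 − 5835·570
1 = −5835·17453 + 6032·16883
1 = 6032·34336 − 11867·17453
So 17453·(-11867) ≡ 1 (mod 34336), hence d ≡ -11867 ≡ 22469 (mod 34336).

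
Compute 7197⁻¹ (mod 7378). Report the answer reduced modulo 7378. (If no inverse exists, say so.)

4117

Extended Euclidean algorithm:
7378 = 1×7197 + 181
7197 = 39×181 + 138
181 = 1×138 + 43
138 = 3×43 + 9
43 = 4×9 + 7
9 = 1×7 + 2
7 = 3×2 + 1
2 = 2×1 + 0
The gcd is 1. Working backward:
1 = 7 − 3·2
1 = −3·9 + 4·7
1 = 4·43 − 19·9
1 = −19·138 + 61·43
1 = 61·181 − 80·138
1 = −80·7197 + 3181·181
1 = 3181·7378 − 3261·7197
Thus 7197·(-3261) ≡ 1 (mod 7378); reducing, -3261 mod 7378 = 4117.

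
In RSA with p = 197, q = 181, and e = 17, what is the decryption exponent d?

20753

φ(n) = (p−1)(q−1) = 196·180 = 35280.
Need d with 17·d ≡ 1 (mod 35280). Apply the extended Euclidean algorithm:
35280 = 2075*17 + 5
17 = 3*5 + 2
5 = 2*2 + 1
2 = 2*1 + 0
Back-substitute:
1 = 5 − 2·2
1 = −2·17 + 7·5
1 = 7·35280 − 14527·17
So 17·(-14527) ≡ 1 (mod 35280), hence d ≡ -14527 ≡ 20753 (mod 35280).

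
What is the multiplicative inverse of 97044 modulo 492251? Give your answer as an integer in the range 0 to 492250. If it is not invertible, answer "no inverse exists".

340326

Run Euclid on (492251, 97044):
492251 = 5×97044 + 7031
97044 = 13×7031 + 5641
7031 = 1×5641 + 1390
5641 = 4×1390 + 81
1390 = 17×81 + 13
81 = 6×13 + 3
13 = 4×3 + 1
3 = 3×1 + 0
gcd = 1, so the inverse exists. Back-substitute:
1 = 13 − 4·3
1 = −4·81 + 25·13
1 = 25·1390 − 429·81
1 = −429·5641 + 1741·1390
1 = 1741·7031 − 2170·5641
1 = −2170·97044 + 29951·7031
1 = 29951·492251 − 151925·97044
So 97044·(-151925) ≡ 1 (mod 492251), and -151925 ≡ 340326 (mod 492251).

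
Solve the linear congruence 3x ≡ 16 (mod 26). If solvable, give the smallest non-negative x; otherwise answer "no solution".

First find gcd(3, 26):
26 = 8*3 + 2
3 = 1*2 + 1
2 = 2*1 + 0
gcd = 1, so a unique solution mod 26 exists.
Back-substitute for the Bézout coefficients:
1 = 3 − 2
1 = −26 + 9·3
So 3·(9) ≡ 1 (mod 26), giving 3⁻¹ ≡ 9.
x ≡ 3⁻¹·16 ≡ 9·16 ≡ 14 (mod 26).

14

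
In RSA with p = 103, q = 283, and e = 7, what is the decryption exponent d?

24655

φ(n) = (p−1)(q−1) = 102·282 = 28764.
Need d with 7·d ≡ 1 (mod 28764). Apply the extended Euclidean algorithm:
28764 = 4109·7 + 1
7 = 7·1 + 0
Back-substitute:
1 = 28764 − 4109·7
So 7·(-4109) ≡ 1 (mod 28764), hence d ≡ -4109 ≡ 24655 (mod 28764).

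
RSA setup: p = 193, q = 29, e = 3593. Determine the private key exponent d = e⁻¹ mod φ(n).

φ(n) = (p−1)(q−1) = 192·28 = 5376.
Need d with 3593·d ≡ 1 (mod 5376). Apply the extended Euclidean algorithm:
5376 = 1*3593 + 1783
3593 = 2*1783 + 27
1783 = 66*27 + 1
27 = 27*1 + 0
Back-substitute:
1 = 1783 − 66·27
1 = −66·3593 + 133·1783
1 = 133·5376 − 199·3593
So 3593·(-199) ≡ 1 (mod 5376), hence d ≡ -199 ≡ 5177 (mod 5376).

5177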